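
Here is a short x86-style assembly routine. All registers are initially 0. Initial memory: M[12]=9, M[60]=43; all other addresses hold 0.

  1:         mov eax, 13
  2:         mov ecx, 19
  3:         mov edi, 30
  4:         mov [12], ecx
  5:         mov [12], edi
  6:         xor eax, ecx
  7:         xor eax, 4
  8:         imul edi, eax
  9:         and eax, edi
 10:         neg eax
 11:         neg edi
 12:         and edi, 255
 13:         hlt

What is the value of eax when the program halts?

-8

mov eax, 13 → eax=13
mov ecx, 19 → ecx=19
mov edi, 30 → edi=30
mov [12], ecx → M[12]=19
mov [12], edi → M[12]=30
xor eax, ecx → eax=13^19=30
xor eax, 4 → eax=30^4=26
imul edi, eax → edi=30*26=780
and eax, edi → eax=26&780=8
neg eax → eax=-(8)=-8
neg edi → edi=-(780)=-780
and edi, 255 → edi=(-780)&255=244
halt.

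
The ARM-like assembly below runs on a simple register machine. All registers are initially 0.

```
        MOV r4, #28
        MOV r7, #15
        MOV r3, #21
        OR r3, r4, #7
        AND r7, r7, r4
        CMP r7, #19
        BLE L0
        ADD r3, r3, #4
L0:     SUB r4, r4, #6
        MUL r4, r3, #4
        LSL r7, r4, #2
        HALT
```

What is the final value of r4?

124

MOV r4, #28 → r4=28
MOV r7, #15 → r7=15
MOV r3, #21 → r3=21
OR r3, r4, #7 → r3=28|7=31
AND r7, r7, r4 → r7=15&28=12
CMP r7, #19  (cmp 12,19)
BLE L0: taken
SUB r4, r4, #6 → r4=28-6=22
MUL r4, r3, #4 → r4=31*4=124
LSL r7, r4, #2 → r7=124<<2=496
halt.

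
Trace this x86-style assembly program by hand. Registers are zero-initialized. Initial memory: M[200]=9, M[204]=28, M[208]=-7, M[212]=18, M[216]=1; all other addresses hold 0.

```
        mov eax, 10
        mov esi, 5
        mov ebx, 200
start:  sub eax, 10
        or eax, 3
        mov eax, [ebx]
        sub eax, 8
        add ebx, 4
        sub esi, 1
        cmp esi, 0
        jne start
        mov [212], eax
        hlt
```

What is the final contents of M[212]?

after mov eax, 10: eax=10
after mov esi, 5: esi=5
after mov ebx, 200: ebx=200
after sub eax, 10: eax=10-10=0
after or eax, 3: eax=0|3=3
after mov eax, [ebx]: eax=M[200]=9
after sub eax, 8: eax=9-8=1
after add ebx, 4: ebx=200+4=204
after sub esi, 1: esi=5-1=4
cmp esi, 0  (cmp 4,0)
jne start: taken
after sub eax, 10: eax=1-10=-9
after or eax, 3: eax=(-9)|3=-9
after mov eax, [ebx]: eax=M[204]=28
after sub eax, 8: eax=28-8=20
after add ebx, 4: ebx=204+4=208
after sub esi, 1: esi=4-1=3
cmp esi, 0  (cmp 3,0)
jne start: taken
after sub eax, 10: eax=20-10=10
after or eax, 3: eax=10|3=11
after mov eax, [ebx]: eax=M[208]=-7
after sub eax, 8: eax=(-7)-8=-15
after add ebx, 4: ebx=208+4=212
after sub esi, 1: esi=3-1=2
cmp esi, 0  (cmp 2,0)
jne start: taken
after sub eax, 10: eax=(-15)-10=-25
after or eax, 3: eax=(-25)|3=-25
after mov eax, [ebx]: eax=M[212]=18
after sub eax, 8: eax=18-8=10
after add ebx, 4: ebx=212+4=216
after sub esi, 1: esi=2-1=1
cmp esi, 0  (cmp 1,0)
jne start: taken
after sub eax, 10: eax=10-10=0
after or eax, 3: eax=0|3=3
after mov eax, [ebx]: eax=M[216]=1
after sub eax, 8: eax=1-8=-7
after add ebx, 4: ebx=216+4=220
after sub esi, 1: esi=1-1=0
cmp esi, 0  (cmp 0,0)
jne start: not taken
mov [212], eax → M[212]=-7
halt.

-7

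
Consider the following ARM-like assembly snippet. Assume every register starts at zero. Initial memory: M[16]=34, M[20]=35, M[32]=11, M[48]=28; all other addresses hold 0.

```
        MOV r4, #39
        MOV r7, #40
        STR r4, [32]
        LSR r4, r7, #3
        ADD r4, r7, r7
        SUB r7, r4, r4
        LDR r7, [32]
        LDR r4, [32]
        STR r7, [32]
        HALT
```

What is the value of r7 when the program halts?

39

r4=39
r7=40
STR r4, [32] → M[32]=39
r4=40>>3=5
r4=40+40=80
r7=80-80=0
r7=M[32]=39
r4=M[32]=39
STR r7, [32] → M[32]=39
halt.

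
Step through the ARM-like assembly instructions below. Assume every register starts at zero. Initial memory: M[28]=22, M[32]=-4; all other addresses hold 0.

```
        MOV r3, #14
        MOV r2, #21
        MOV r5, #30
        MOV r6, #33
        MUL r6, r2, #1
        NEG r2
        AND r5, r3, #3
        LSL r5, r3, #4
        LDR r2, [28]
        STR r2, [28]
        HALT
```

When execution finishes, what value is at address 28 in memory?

22

MOV r3, #14 → r3=14
MOV r2, #21 → r2=21
MOV r5, #30 → r5=30
MOV r6, #33 → r6=33
MUL r6, r2, #1 → r6=21*1=21
NEG r2 → r2=-(21)=-21
AND r5, r3, #3 → r5=14&3=2
LSL r5, r3, #4 → r5=14<<4=224
LDR r2, [28] → r2=M[28]=22
STR r2, [28] → M[28]=22
halt.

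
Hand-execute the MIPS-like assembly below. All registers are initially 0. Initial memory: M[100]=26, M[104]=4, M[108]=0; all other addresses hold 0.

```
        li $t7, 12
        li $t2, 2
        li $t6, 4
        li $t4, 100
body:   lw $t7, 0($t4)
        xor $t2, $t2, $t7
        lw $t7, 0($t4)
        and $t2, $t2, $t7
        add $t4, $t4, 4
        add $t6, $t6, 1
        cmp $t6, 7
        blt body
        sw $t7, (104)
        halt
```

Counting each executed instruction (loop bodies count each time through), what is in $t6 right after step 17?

5

$t7=12
$t2=2
$t6=4
$t4=100
$t7=M[100]=26
$t2=2^26=24
$t7=M[100]=26
$t2=24&26=24
$t4=100+4=104
$t6=4+1=5
cmp $t6, 7  (cmp 5,7)
blt body: taken
$t7=M[104]=4
$t2=24^4=28
$t7=M[104]=4
$t2=28&4=4
$t4=104+4=108
After step 17: $t6 = 5.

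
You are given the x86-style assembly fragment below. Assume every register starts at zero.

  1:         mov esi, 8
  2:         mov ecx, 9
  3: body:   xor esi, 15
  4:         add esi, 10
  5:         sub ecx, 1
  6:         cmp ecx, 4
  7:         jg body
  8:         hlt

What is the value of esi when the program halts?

after mov esi, 8: esi=8
after mov ecx, 9: ecx=9
after xor esi, 15: esi=8^15=7
after add esi, 10: esi=7+10=17
after sub ecx, 1: ecx=9-1=8
cmp ecx, 4  (cmp 8,4)
jg body: taken
after xor esi, 15: esi=17^15=30
after add esi, 10: esi=30+10=40
after sub ecx, 1: ecx=8-1=7
cmp ecx, 4  (cmp 7,4)
jg body: taken
after xor esi, 15: esi=40^15=39
after add esi, 10: esi=39+10=49
after sub ecx, 1: ecx=7-1=6
cmp ecx, 4  (cmp 6,4)
jg body: taken
after xor esi, 15: esi=49^15=62
after add esi, 10: esi=62+10=72
after sub ecx, 1: ecx=6-1=5
cmp ecx, 4  (cmp 5,4)
jg body: taken
after xor esi, 15: esi=72^15=71
after add esi, 10: esi=71+10=81
after sub ecx, 1: ecx=5-1=4
cmp ecx, 4  (cmp 4,4)
jg body: not taken
halt.

81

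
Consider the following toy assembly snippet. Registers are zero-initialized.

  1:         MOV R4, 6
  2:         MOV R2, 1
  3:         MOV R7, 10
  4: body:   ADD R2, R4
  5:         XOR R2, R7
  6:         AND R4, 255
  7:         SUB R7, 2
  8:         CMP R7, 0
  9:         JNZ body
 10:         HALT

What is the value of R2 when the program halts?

after MOV R4, 6: R4=6
after MOV R2, 1: R2=1
after MOV R7, 10: R7=10
after ADD R2, R4: R2=1+6=7
after XOR R2, R7: R2=7^10=13
after AND R4, 255: R4=6&255=6
after SUB R7, 2: R7=10-2=8
CMP R7, 0  (cmp 8,0)
JNZ body: taken
after ADD R2, R4: R2=13+6=19
after XOR R2, R7: R2=19^8=27
after AND R4, 255: R4=6&255=6
after SUB R7, 2: R7=8-2=6
CMP R7, 0  (cmp 6,0)
JNZ body: taken
after ADD R2, R4: R2=27+6=33
after XOR R2, R7: R2=33^6=39
after AND R4, 255: R4=6&255=6
after SUB R7, 2: R7=6-2=4
CMP R7, 0  (cmp 4,0)
JNZ body: taken
after ADD R2, R4: R2=39+6=45
after XOR R2, R7: R2=45^4=41
after AND R4, 255: R4=6&255=6
after SUB R7, 2: R7=4-2=2
CMP R7, 0  (cmp 2,0)
JNZ body: taken
after ADD R2, R4: R2=41+6=47
after XOR R2, R7: R2=47^2=45
after AND R4, 255: R4=6&255=6
after SUB R7, 2: R7=2-2=0
CMP R7, 0  (cmp 0,0)
JNZ body: not taken
halt.

45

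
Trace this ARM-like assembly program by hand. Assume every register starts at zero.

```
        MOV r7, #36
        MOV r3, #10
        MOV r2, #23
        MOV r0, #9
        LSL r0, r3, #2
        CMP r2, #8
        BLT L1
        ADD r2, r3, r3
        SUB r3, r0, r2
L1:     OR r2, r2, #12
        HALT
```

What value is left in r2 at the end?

28

after MOV r7, #36: r7=36
after MOV r3, #10: r3=10
after MOV r2, #23: r2=23
after MOV r0, #9: r0=9
after LSL r0, r3, #2: r0=10<<2=40
CMP r2, #8  (cmp 23,8)
BLT L1: not taken
after ADD r2, r3, r3: r2=10+10=20
after SUB r3, r0, r2: r3=40-20=20
after OR r2, r2, #12: r2=20|12=28
halt.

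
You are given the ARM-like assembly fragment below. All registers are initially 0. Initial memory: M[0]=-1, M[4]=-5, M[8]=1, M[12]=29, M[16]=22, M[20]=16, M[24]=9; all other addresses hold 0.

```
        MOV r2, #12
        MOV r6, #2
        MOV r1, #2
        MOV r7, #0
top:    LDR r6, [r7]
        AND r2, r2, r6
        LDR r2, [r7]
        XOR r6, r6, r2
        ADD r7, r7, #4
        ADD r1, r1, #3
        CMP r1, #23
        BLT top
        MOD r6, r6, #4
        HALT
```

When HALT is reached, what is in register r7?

r2=12
r6=2
r1=2
r7=0
r6=M[0]=-1
r2=12&(-1)=12
r2=M[0]=-1
r6=(-1)^(-1)=0
r7=0+4=4
r1=2+3=5
CMP r1, #23  (cmp 5,23)
BLT top: taken
r6=M[4]=-5
r2=(-1)&(-5)=-5
r2=M[4]=-5
r6=(-5)^(-5)=0
r7=4+4=8
r1=5+3=8
CMP r1, #23  (cmp 8,23)
BLT top: taken
r6=M[8]=1
r2=(-5)&1=1
r2=M[8]=1
r6=1^1=0
r7=8+4=12
r1=8+3=11
CMP r1, #23  (cmp 11,23)
BLT top: taken
r6=M[12]=29
r2=1&29=1
r2=M[12]=29
r6=29^29=0
r7=12+4=16
r1=11+3=14
CMP r1, #23  (cmp 14,23)
BLT top: taken
r6=M[16]=22
r2=29&22=20
r2=M[16]=22
r6=22^22=0
r7=16+4=20
r1=14+3=17
CMP r1, #23  (cmp 17,23)
BLT top: taken
r6=M[20]=16
r2=22&16=16
r2=M[20]=16
r6=16^16=0
r7=20+4=24
r1=17+3=20
CMP r1, #23  (cmp 20,23)
BLT top: taken
r6=M[24]=9
r2=16&9=0
r2=M[24]=9
r6=9^9=0
r7=24+4=28
r1=20+3=23
CMP r1, #23  (cmp 23,23)
BLT top: not taken
r6=0%4=0
halt.

28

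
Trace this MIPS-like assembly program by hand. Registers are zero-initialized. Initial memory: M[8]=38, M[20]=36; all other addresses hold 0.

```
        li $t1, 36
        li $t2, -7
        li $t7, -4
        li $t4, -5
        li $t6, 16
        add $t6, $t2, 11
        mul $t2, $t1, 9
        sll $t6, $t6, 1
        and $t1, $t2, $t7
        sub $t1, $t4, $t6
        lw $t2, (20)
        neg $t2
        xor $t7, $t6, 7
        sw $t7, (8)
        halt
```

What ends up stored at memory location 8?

15

li $t1, 36 → $t1=36
li $t2, -7 → $t2=-7
li $t7, -4 → $t7=-4
li $t4, -5 → $t4=-5
li $t6, 16 → $t6=16
add $t6, $t2, 11 → $t6=(-7)+11=4
mul $t2, $t1, 9 → $t2=36*9=324
sll $t6, $t6, 1 → $t6=4<<1=8
and $t1, $t2, $t7 → $t1=324&(-4)=324
sub $t1, $t4, $t6 → $t1=(-5)-8=-13
lw $t2, (20) → $t2=M[20]=36
neg $t2 → $t2=-(36)=-36
xor $t7, $t6, 7 → $t7=8^7=15
sw $t7, (8) → M[8]=15
halt.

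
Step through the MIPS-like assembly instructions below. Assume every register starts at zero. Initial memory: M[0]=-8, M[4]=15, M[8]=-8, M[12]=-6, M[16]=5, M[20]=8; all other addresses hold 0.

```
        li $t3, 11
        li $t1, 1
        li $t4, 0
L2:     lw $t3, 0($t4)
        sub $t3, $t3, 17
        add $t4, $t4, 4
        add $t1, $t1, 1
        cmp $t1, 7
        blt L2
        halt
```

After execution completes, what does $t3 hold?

-9

after li $t3, 11: $t3=11
after li $t1, 1: $t1=1
after li $t4, 0: $t4=0
after lw $t3, 0($t4): $t3=M[0]=-8
after sub $t3, $t3, 17: $t3=(-8)-17=-25
after add $t4, $t4, 4: $t4=0+4=4
after add $t1, $t1, 1: $t1=1+1=2
cmp $t1, 7  (cmp 2,7)
blt L2: taken
after lw $t3, 0($t4): $t3=M[4]=15
after sub $t3, $t3, 17: $t3=15-17=-2
after add $t4, $t4, 4: $t4=4+4=8
after add $t1, $t1, 1: $t1=2+1=3
cmp $t1, 7  (cmp 3,7)
blt L2: taken
after lw $t3, 0($t4): $t3=M[8]=-8
after sub $t3, $t3, 17: $t3=(-8)-17=-25
after add $t4, $t4, 4: $t4=8+4=12
after add $t1, $t1, 1: $t1=3+1=4
cmp $t1, 7  (cmp 4,7)
blt L2: taken
after lw $t3, 0($t4): $t3=M[12]=-6
after sub $t3, $t3, 17: $t3=(-6)-17=-23
after add $t4, $t4, 4: $t4=12+4=16
after add $t1, $t1, 1: $t1=4+1=5
cmp $t1, 7  (cmp 5,7)
blt L2: taken
after lw $t3, 0($t4): $t3=M[16]=5
after sub $t3, $t3, 17: $t3=5-17=-12
after add $t4, $t4, 4: $t4=16+4=20
after add $t1, $t1, 1: $t1=5+1=6
cmp $t1, 7  (cmp 6,7)
blt L2: taken
after lw $t3, 0($t4): $t3=M[20]=8
after sub $t3, $t3, 17: $t3=8-17=-9
after add $t4, $t4, 4: $t4=20+4=24
after add $t1, $t1, 1: $t1=6+1=7
cmp $t1, 7  (cmp 7,7)
blt L2: not taken
halt.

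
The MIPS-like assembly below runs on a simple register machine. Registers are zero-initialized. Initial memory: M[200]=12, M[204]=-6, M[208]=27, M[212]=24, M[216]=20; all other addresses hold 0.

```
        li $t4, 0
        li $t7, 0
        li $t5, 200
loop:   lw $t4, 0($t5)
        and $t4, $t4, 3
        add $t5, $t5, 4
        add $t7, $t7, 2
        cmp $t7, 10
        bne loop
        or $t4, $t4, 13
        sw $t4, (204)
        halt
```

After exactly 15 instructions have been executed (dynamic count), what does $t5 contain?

$t4=0
$t7=0
$t5=200
$t4=M[200]=12
$t4=12&3=0
$t5=200+4=204
$t7=0+2=2
cmp $t7, 10  (cmp 2,10)
bne loop: taken
$t4=M[204]=-6
$t4=(-6)&3=2
$t5=204+4=208
$t7=2+2=4
cmp $t7, 10  (cmp 4,10)
bne loop: taken
After step 15: $t5 = 208.

208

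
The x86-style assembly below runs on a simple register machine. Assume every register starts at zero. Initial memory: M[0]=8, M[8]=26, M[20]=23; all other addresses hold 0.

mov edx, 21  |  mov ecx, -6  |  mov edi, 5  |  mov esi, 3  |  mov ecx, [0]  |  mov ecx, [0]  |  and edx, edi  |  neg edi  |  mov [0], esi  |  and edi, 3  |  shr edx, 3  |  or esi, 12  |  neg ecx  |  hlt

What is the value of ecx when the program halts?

mov edx, 21 → edx=21
mov ecx, -6 → ecx=-6
mov edi, 5 → edi=5
mov esi, 3 → esi=3
mov ecx, [0] → ecx=M[0]=8
mov ecx, [0] → ecx=M[0]=8
and edx, edi → edx=21&5=5
neg edi → edi=-(5)=-5
mov [0], esi → M[0]=3
and edi, 3 → edi=(-5)&3=3
shr edx, 3 → edx=5>>3=0
or esi, 12 → esi=3|12=15
neg ecx → ecx=-(8)=-8
halt.

-8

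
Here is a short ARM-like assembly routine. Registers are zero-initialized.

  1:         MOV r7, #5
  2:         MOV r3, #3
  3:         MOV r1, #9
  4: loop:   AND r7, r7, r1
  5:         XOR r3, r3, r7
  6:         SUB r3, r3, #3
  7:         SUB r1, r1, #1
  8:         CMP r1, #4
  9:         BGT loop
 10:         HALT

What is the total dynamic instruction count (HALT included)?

r7=5
r3=3
r1=9
r7=5&9=1
r3=3^1=2
r3=2-3=-1
r1=9-1=8
CMP r1, #4  (cmp 8,4)
BGT loop: taken
r7=1&8=0
r3=(-1)^0=-1
r3=(-1)-3=-4
r1=8-1=7
CMP r1, #4  (cmp 7,4)
BGT loop: taken
r7=0&7=0
r3=(-4)^0=-4
r3=(-4)-3=-7
r1=7-1=6
CMP r1, #4  (cmp 6,4)
BGT loop: taken
r7=0&6=0
r3=(-7)^0=-7
r3=(-7)-3=-10
r1=6-1=5
CMP r1, #4  (cmp 5,4)
BGT loop: taken
r7=0&5=0
r3=(-10)^0=-10
r3=(-10)-3=-13
r1=5-1=4
CMP r1, #4  (cmp 4,4)
BGT loop: not taken
halt.
Total executed instructions: 34.

34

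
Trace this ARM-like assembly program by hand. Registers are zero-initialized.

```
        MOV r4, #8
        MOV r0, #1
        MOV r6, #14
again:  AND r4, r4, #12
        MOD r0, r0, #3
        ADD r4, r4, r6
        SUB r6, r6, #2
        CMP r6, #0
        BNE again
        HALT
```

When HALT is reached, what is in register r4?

MOV r4, #8 → r4=8
MOV r0, #1 → r0=1
MOV r6, #14 → r6=14
AND r4, r4, #12 → r4=8&12=8
MOD r0, r0, #3 → r0=1%3=1
ADD r4, r4, r6 → r4=8+14=22
SUB r6, r6, #2 → r6=14-2=12
CMP r6, #0  (cmp 12,0)
BNE again: taken
AND r4, r4, #12 → r4=22&12=4
MOD r0, r0, #3 → r0=1%3=1
ADD r4, r4, r6 → r4=4+12=16
SUB r6, r6, #2 → r6=12-2=10
CMP r6, #0  (cmp 10,0)
BNE again: taken
AND r4, r4, #12 → r4=16&12=0
MOD r0, r0, #3 → r0=1%3=1
ADD r4, r4, r6 → r4=0+10=10
SUB r6, r6, #2 → r6=10-2=8
CMP r6, #0  (cmp 8,0)
BNE again: taken
AND r4, r4, #12 → r4=10&12=8
MOD r0, r0, #3 → r0=1%3=1
ADD r4, r4, r6 → r4=8+8=16
SUB r6, r6, #2 → r6=8-2=6
CMP r6, #0  (cmp 6,0)
BNE again: taken
AND r4, r4, #12 → r4=16&12=0
MOD r0, r0, #3 → r0=1%3=1
ADD r4, r4, r6 → r4=0+6=6
SUB r6, r6, #2 → r6=6-2=4
CMP r6, #0  (cmp 4,0)
BNE again: taken
AND r4, r4, #12 → r4=6&12=4
MOD r0, r0, #3 → r0=1%3=1
ADD r4, r4, r6 → r4=4+4=8
SUB r6, r6, #2 → r6=4-2=2
CMP r6, #0  (cmp 2,0)
BNE again: taken
AND r4, r4, #12 → r4=8&12=8
MOD r0, r0, #3 → r0=1%3=1
ADD r4, r4, r6 → r4=8+2=10
SUB r6, r6, #2 → r6=2-2=0
CMP r6, #0  (cmp 0,0)
BNE again: not taken
halt.

10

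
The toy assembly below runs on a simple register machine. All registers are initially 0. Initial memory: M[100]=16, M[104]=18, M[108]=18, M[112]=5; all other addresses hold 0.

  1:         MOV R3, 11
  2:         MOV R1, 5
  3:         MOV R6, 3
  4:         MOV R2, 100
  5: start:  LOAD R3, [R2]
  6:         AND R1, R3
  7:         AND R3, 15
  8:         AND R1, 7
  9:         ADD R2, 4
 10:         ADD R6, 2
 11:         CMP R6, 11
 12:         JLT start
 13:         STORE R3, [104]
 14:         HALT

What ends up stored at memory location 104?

5

MOV R3, 11 → R3=11
MOV R1, 5 → R1=5
MOV R6, 3 → R6=3
MOV R2, 100 → R2=100
LOAD R3, [R2] → R3=M[100]=16
AND R1, R3 → R1=5&16=0
AND R3, 15 → R3=16&15=0
AND R1, 7 → R1=0&7=0
ADD R2, 4 → R2=100+4=104
ADD R6, 2 → R6=3+2=5
CMP R6, 11  (cmp 5,11)
JLT start: taken
LOAD R3, [R2] → R3=M[104]=18
AND R1, R3 → R1=0&18=0
AND R3, 15 → R3=18&15=2
AND R1, 7 → R1=0&7=0
ADD R2, 4 → R2=104+4=108
ADD R6, 2 → R6=5+2=7
CMP R6, 11  (cmp 7,11)
JLT start: taken
LOAD R3, [R2] → R3=M[108]=18
AND R1, R3 → R1=0&18=0
AND R3, 15 → R3=18&15=2
AND R1, 7 → R1=0&7=0
ADD R2, 4 → R2=108+4=112
ADD R6, 2 → R6=7+2=9
CMP R6, 11  (cmp 9,11)
JLT start: taken
LOAD R3, [R2] → R3=M[112]=5
AND R1, R3 → R1=0&5=0
AND R3, 15 → R3=5&15=5
AND R1, 7 → R1=0&7=0
ADD R2, 4 → R2=112+4=116
ADD R6, 2 → R6=9+2=11
CMP R6, 11  (cmp 11,11)
JLT start: not taken
STORE R3, [104] → M[104]=5
halt.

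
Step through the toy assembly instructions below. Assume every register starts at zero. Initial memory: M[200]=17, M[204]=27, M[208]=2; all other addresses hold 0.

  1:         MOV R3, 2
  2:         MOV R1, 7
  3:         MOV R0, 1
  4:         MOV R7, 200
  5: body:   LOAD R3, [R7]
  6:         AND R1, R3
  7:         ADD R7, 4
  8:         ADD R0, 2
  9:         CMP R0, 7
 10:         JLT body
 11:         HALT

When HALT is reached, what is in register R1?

R3=2
R1=7
R0=1
R7=200
R3=M[200]=17
R1=7&17=1
R7=200+4=204
R0=1+2=3
CMP R0, 7  (cmp 3,7)
JLT body: taken
R3=M[204]=27
R1=1&27=1
R7=204+4=208
R0=3+2=5
CMP R0, 7  (cmp 5,7)
JLT body: taken
R3=M[208]=2
R1=1&2=0
R7=208+4=212
R0=5+2=7
CMP R0, 7  (cmp 7,7)
JLT body: not taken
halt.

0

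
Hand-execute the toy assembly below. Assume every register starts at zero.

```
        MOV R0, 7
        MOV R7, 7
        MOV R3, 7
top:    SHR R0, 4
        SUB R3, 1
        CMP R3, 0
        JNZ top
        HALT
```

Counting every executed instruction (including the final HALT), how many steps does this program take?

32

MOV R0, 7 → R0=7
MOV R7, 7 → R7=7
MOV R3, 7 → R3=7
SHR R0, 4 → R0=7>>4=0
SUB R3, 1 → R3=7-1=6
CMP R3, 0  (cmp 6,0)
JNZ top: taken
SHR R0, 4 → R0=0>>4=0
SUB R3, 1 → R3=6-1=5
CMP R3, 0  (cmp 5,0)
JNZ top: taken
SHR R0, 4 → R0=0>>4=0
SUB R3, 1 → R3=5-1=4
CMP R3, 0  (cmp 4,0)
JNZ top: taken
SHR R0, 4 → R0=0>>4=0
SUB R3, 1 → R3=4-1=3
CMP R3, 0  (cmp 3,0)
JNZ top: taken
SHR R0, 4 → R0=0>>4=0
SUB R3, 1 → R3=3-1=2
CMP R3, 0  (cmp 2,0)
JNZ top: taken
SHR R0, 4 → R0=0>>4=0
SUB R3, 1 → R3=2-1=1
CMP R3, 0  (cmp 1,0)
JNZ top: taken
SHR R0, 4 → R0=0>>4=0
SUB R3, 1 → R3=1-1=0
CMP R3, 0  (cmp 0,0)
JNZ top: not taken
halt.
Total executed instructions: 32.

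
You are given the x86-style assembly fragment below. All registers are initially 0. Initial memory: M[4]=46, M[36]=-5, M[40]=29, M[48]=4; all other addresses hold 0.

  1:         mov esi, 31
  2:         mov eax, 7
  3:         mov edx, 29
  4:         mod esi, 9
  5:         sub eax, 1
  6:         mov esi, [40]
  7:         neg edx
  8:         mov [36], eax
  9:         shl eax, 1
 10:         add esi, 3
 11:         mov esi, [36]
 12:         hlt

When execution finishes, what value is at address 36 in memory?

after mov esi, 31: esi=31
after mov eax, 7: eax=7
after mov edx, 29: edx=29
after mod esi, 9: esi=31%9=4
after sub eax, 1: eax=7-1=6
after mov esi, [40]: esi=M[40]=29
after neg edx: edx=-(29)=-29
mov [36], eax → M[36]=6
after shl eax, 1: eax=6<<1=12
after add esi, 3: esi=29+3=32
after mov esi, [36]: esi=M[36]=6
halt.

6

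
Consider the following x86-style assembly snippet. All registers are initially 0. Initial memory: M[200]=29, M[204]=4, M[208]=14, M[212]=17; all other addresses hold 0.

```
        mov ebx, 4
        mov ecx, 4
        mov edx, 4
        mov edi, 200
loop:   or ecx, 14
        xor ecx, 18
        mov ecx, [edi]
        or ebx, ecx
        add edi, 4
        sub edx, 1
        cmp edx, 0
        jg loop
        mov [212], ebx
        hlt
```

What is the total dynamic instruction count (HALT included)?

ebx=4
ecx=4
edx=4
edi=200
ecx=4|14=14
ecx=14^18=28
ecx=M[200]=29
ebx=4|29=29
edi=200+4=204
edx=4-1=3
cmp edx, 0  (cmp 3,0)
jg loop: taken
ecx=29|14=31
ecx=31^18=13
ecx=M[204]=4
ebx=29|4=29
edi=204+4=208
edx=3-1=2
cmp edx, 0  (cmp 2,0)
jg loop: taken
ecx=4|14=14
ecx=14^18=28
ecx=M[208]=14
ebx=29|14=31
edi=208+4=212
edx=2-1=1
cmp edx, 0  (cmp 1,0)
jg loop: taken
ecx=14|14=14
ecx=14^18=28
ecx=M[212]=17
ebx=31|17=31
edi=212+4=216
edx=1-1=0
cmp edx, 0  (cmp 0,0)
jg loop: not taken
mov [212], ebx → M[212]=31
halt.
Total executed instructions: 38.

38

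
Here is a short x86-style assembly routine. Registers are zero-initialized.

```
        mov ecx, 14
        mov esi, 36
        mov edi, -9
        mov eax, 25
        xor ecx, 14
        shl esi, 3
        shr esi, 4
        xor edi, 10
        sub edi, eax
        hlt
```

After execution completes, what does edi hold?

-28

ecx=14
esi=36
edi=-9
eax=25
ecx=14^14=0
esi=36<<3=288
esi=288>>4=18
edi=(-9)^10=-3
edi=(-3)-25=-28
halt.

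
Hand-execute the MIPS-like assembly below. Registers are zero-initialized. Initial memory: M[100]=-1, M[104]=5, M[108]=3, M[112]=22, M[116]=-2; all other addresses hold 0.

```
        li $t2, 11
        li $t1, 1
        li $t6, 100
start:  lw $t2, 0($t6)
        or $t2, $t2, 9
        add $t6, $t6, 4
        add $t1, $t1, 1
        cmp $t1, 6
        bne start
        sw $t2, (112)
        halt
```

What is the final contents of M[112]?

after li $t2, 11: $t2=11
after li $t1, 1: $t1=1
after li $t6, 100: $t6=100
after lw $t2, 0($t6): $t2=M[100]=-1
after or $t2, $t2, 9: $t2=(-1)|9=-1
after add $t6, $t6, 4: $t6=100+4=104
after add $t1, $t1, 1: $t1=1+1=2
cmp $t1, 6  (cmp 2,6)
bne start: taken
after lw $t2, 0($t6): $t2=M[104]=5
after or $t2, $t2, 9: $t2=5|9=13
after add $t6, $t6, 4: $t6=104+4=108
after add $t1, $t1, 1: $t1=2+1=3
cmp $t1, 6  (cmp 3,6)
bne start: taken
after lw $t2, 0($t6): $t2=M[108]=3
after or $t2, $t2, 9: $t2=3|9=11
after add $t6, $t6, 4: $t6=108+4=112
after add $t1, $t1, 1: $t1=3+1=4
cmp $t1, 6  (cmp 4,6)
bne start: taken
after lw $t2, 0($t6): $t2=M[112]=22
after or $t2, $t2, 9: $t2=22|9=31
after add $t6, $t6, 4: $t6=112+4=116
after add $t1, $t1, 1: $t1=4+1=5
cmp $t1, 6  (cmp 5,6)
bne start: taken
after lw $t2, 0($t6): $t2=M[116]=-2
after or $t2, $t2, 9: $t2=(-2)|9=-1
after add $t6, $t6, 4: $t6=116+4=120
after add $t1, $t1, 1: $t1=5+1=6
cmp $t1, 6  (cmp 6,6)
bne start: not taken
sw $t2, (112) → M[112]=-1
halt.

-1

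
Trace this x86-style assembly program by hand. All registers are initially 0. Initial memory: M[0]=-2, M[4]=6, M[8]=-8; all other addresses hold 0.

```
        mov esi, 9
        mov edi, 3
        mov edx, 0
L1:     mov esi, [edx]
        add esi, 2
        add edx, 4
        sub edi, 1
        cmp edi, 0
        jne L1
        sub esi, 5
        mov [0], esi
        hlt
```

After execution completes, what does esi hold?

esi=9
edi=3
edx=0
esi=M[0]=-2
esi=(-2)+2=0
edx=0+4=4
edi=3-1=2
cmp edi, 0  (cmp 2,0)
jne L1: taken
esi=M[4]=6
esi=6+2=8
edx=4+4=8
edi=2-1=1
cmp edi, 0  (cmp 1,0)
jne L1: taken
esi=M[8]=-8
esi=(-8)+2=-6
edx=8+4=12
edi=1-1=0
cmp edi, 0  (cmp 0,0)
jne L1: not taken
esi=(-6)-5=-11
mov [0], esi → M[0]=-11
halt.

-11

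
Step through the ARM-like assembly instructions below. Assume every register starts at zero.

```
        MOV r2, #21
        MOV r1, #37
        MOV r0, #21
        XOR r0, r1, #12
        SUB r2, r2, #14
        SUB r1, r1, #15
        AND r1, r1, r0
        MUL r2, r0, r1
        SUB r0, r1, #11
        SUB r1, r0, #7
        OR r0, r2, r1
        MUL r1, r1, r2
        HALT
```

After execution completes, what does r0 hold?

-18

MOV r2, #21 → r2=21
MOV r1, #37 → r1=37
MOV r0, #21 → r0=21
XOR r0, r1, #12 → r0=37^12=41
SUB r2, r2, #14 → r2=21-14=7
SUB r1, r1, #15 → r1=37-15=22
AND r1, r1, r0 → r1=22&41=0
MUL r2, r0, r1 → r2=41*0=0
SUB r0, r1, #11 → r0=0-11=-11
SUB r1, r0, #7 → r1=(-11)-7=-18
OR r0, r2, r1 → r0=0|(-18)=-18
MUL r1, r1, r2 → r1=(-18)*0=0
halt.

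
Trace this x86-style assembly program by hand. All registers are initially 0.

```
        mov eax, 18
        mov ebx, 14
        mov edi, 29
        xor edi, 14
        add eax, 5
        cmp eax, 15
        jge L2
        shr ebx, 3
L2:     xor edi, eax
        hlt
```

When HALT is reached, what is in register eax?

mov eax, 18 → eax=18
mov ebx, 14 → ebx=14
mov edi, 29 → edi=29
xor edi, 14 → edi=29^14=19
add eax, 5 → eax=18+5=23
cmp eax, 15  (cmp 23,15)
jge L2: taken
xor edi, eax → edi=19^23=4
halt.

23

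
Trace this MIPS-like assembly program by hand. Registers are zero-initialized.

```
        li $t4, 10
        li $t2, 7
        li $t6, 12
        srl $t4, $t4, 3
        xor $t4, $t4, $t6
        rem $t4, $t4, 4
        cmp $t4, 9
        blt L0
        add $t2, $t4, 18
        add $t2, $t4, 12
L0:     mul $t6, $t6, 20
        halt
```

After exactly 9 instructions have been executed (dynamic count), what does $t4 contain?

1

after li $t4, 10: $t4=10
after li $t2, 7: $t2=7
after li $t6, 12: $t6=12
after srl $t4, $t4, 3: $t4=10>>3=1
after xor $t4, $t4, $t6: $t4=1^12=13
after rem $t4, $t4, 4: $t4=13%4=1
cmp $t4, 9  (cmp 1,9)
blt L0: taken
after mul $t6, $t6, 20: $t6=12*20=240
After step 9: $t4 = 1.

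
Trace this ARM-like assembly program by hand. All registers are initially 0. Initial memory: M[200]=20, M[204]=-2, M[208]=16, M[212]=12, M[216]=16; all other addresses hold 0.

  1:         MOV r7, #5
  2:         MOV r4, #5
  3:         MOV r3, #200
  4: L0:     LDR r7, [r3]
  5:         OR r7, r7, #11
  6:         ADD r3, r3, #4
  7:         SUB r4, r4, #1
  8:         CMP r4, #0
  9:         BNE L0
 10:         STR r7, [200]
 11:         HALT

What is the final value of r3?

220

r7=5
r4=5
r3=200
r7=M[200]=20
r7=20|11=31
r3=200+4=204
r4=5-1=4
CMP r4, #0  (cmp 4,0)
BNE L0: taken
r7=M[204]=-2
r7=(-2)|11=-1
r3=204+4=208
r4=4-1=3
CMP r4, #0  (cmp 3,0)
BNE L0: taken
r7=M[208]=16
r7=16|11=27
r3=208+4=212
r4=3-1=2
CMP r4, #0  (cmp 2,0)
BNE L0: taken
r7=M[212]=12
r7=12|11=15
r3=212+4=216
r4=2-1=1
CMP r4, #0  (cmp 1,0)
BNE L0: taken
r7=M[216]=16
r7=16|11=27
r3=216+4=220
r4=1-1=0
CMP r4, #0  (cmp 0,0)
BNE L0: not taken
STR r7, [200] → M[200]=27
halt.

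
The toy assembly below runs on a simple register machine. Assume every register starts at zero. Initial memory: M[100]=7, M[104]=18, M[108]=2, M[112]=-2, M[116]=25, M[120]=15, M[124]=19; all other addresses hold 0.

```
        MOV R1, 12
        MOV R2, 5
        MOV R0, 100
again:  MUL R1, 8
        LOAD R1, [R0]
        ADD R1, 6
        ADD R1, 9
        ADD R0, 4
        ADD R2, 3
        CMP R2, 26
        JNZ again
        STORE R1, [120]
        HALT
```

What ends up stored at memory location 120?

34

after MOV R1, 12: R1=12
after MOV R2, 5: R2=5
after MOV R0, 100: R0=100
after MUL R1, 8: R1=12*8=96
after LOAD R1, [R0]: R1=M[100]=7
after ADD R1, 6: R1=7+6=13
after ADD R1, 9: R1=13+9=22
after ADD R0, 4: R0=100+4=104
after ADD R2, 3: R2=5+3=8
CMP R2, 26  (cmp 8,26)
JNZ again: taken
after MUL R1, 8: R1=22*8=176
after LOAD R1, [R0]: R1=M[104]=18
after ADD R1, 6: R1=18+6=24
after ADD R1, 9: R1=24+9=33
after ADD R0, 4: R0=104+4=108
after ADD R2, 3: R2=8+3=11
CMP R2, 26  (cmp 11,26)
JNZ again: taken
after MUL R1, 8: R1=33*8=264
after LOAD R1, [R0]: R1=M[108]=2
after ADD R1, 6: R1=2+6=8
after ADD R1, 9: R1=8+9=17
after ADD R0, 4: R0=108+4=112
after ADD R2, 3: R2=11+3=14
CMP R2, 26  (cmp 14,26)
JNZ again: taken
after MUL R1, 8: R1=17*8=136
after LOAD R1, [R0]: R1=M[112]=-2
after ADD R1, 6: R1=(-2)+6=4
after ADD R1, 9: R1=4+9=13
after ADD R0, 4: R0=112+4=116
after ADD R2, 3: R2=14+3=17
CMP R2, 26  (cmp 17,26)
JNZ again: taken
after MUL R1, 8: R1=13*8=104
after LOAD R1, [R0]: R1=M[116]=25
after ADD R1, 6: R1=25+6=31
after ADD R1, 9: R1=31+9=40
after ADD R0, 4: R0=116+4=120
after ADD R2, 3: R2=17+3=20
CMP R2, 26  (cmp 20,26)
JNZ again: taken
after MUL R1, 8: R1=40*8=320
after LOAD R1, [R0]: R1=M[120]=15
after ADD R1, 6: R1=15+6=21
after ADD R1, 9: R1=21+9=30
after ADD R0, 4: R0=120+4=124
after ADD R2, 3: R2=20+3=23
CMP R2, 26  (cmp 23,26)
JNZ again: taken
after MUL R1, 8: R1=30*8=240
after LOAD R1, [R0]: R1=M[124]=19
after ADD R1, 6: R1=19+6=25
after ADD R1, 9: R1=25+9=34
after ADD R0, 4: R0=124+4=128
after ADD R2, 3: R2=23+3=26
CMP R2, 26  (cmp 26,26)
JNZ again: not taken
STORE R1, [120] → M[120]=34
halt.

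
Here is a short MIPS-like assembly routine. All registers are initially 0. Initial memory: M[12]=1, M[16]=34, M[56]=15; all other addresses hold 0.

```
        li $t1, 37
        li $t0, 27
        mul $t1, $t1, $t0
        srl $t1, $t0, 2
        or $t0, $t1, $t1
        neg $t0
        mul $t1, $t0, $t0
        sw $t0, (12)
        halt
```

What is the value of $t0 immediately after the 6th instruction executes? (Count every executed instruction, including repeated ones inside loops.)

-6

$t1=37
$t0=27
$t1=37*27=999
$t1=27>>2=6
$t0=6|6=6
$t0=-(6)=-6
After step 6: $t0 = -6.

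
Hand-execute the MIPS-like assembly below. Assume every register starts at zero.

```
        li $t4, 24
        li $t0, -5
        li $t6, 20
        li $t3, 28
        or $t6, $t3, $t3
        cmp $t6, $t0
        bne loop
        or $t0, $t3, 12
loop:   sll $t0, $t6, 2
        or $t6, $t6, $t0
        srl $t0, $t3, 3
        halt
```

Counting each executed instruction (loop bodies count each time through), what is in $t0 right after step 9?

after li $t4, 24: $t4=24
after li $t0, -5: $t0=-5
after li $t6, 20: $t6=20
after li $t3, 28: $t3=28
after or $t6, $t3, $t3: $t6=28|28=28
cmp $t6, $t0  (cmp 28,-5)
bne loop: taken
after sll $t0, $t6, 2: $t0=28<<2=112
after or $t6, $t6, $t0: $t6=28|112=124
After step 9: $t0 = 112.

112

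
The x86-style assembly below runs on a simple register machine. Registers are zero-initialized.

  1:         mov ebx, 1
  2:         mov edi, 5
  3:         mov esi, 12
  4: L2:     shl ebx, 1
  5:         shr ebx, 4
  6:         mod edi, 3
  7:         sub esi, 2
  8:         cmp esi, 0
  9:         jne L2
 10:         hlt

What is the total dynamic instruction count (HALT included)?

after mov ebx, 1: ebx=1
after mov edi, 5: edi=5
after mov esi, 12: esi=12
after shl ebx, 1: ebx=1<<1=2
after shr ebx, 4: ebx=2>>4=0
after mod edi, 3: edi=5%3=2
after sub esi, 2: esi=12-2=10
cmp esi, 0  (cmp 10,0)
jne L2: taken
after shl ebx, 1: ebx=0<<1=0
after shr ebx, 4: ebx=0>>4=0
after mod edi, 3: edi=2%3=2
after sub esi, 2: esi=10-2=8
cmp esi, 0  (cmp 8,0)
jne L2: taken
after shl ebx, 1: ebx=0<<1=0
after shr ebx, 4: ebx=0>>4=0
after mod edi, 3: edi=2%3=2
after sub esi, 2: esi=8-2=6
cmp esi, 0  (cmp 6,0)
jne L2: taken
after shl ebx, 1: ebx=0<<1=0
after shr ebx, 4: ebx=0>>4=0
after mod edi, 3: edi=2%3=2
after sub esi, 2: esi=6-2=4
cmp esi, 0  (cmp 4,0)
jne L2: taken
after shl ebx, 1: ebx=0<<1=0
after shr ebx, 4: ebx=0>>4=0
after mod edi, 3: edi=2%3=2
after sub esi, 2: esi=4-2=2
cmp esi, 0  (cmp 2,0)
jne L2: taken
after shl ebx, 1: ebx=0<<1=0
after shr ebx, 4: ebx=0>>4=0
after mod edi, 3: edi=2%3=2
after sub esi, 2: esi=2-2=0
cmp esi, 0  (cmp 0,0)
jne L2: not taken
halt.
Total executed instructions: 40.

40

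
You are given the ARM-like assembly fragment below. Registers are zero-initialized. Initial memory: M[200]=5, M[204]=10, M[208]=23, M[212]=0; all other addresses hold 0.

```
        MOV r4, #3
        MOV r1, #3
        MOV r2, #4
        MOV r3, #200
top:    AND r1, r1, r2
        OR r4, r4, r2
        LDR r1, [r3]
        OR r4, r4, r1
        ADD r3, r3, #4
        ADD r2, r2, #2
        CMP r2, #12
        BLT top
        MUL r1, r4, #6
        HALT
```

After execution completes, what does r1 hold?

after MOV r4, #3: r4=3
after MOV r1, #3: r1=3
after MOV r2, #4: r2=4
after MOV r3, #200: r3=200
after AND r1, r1, r2: r1=3&4=0
after OR r4, r4, r2: r4=3|4=7
after LDR r1, [r3]: r1=M[200]=5
after OR r4, r4, r1: r4=7|5=7
after ADD r3, r3, #4: r3=200+4=204
after ADD r2, r2, #2: r2=4+2=6
CMP r2, #12  (cmp 6,12)
BLT top: taken
after AND r1, r1, r2: r1=5&6=4
after OR r4, r4, r2: r4=7|6=7
after LDR r1, [r3]: r1=M[204]=10
after OR r4, r4, r1: r4=7|10=15
after ADD r3, r3, #4: r3=204+4=208
after ADD r2, r2, #2: r2=6+2=8
CMP r2, #12  (cmp 8,12)
BLT top: taken
after AND r1, r1, r2: r1=10&8=8
after OR r4, r4, r2: r4=15|8=15
after LDR r1, [r3]: r1=M[208]=23
after OR r4, r4, r1: r4=15|23=31
after ADD r3, r3, #4: r3=208+4=212
after ADD r2, r2, #2: r2=8+2=10
CMP r2, #12  (cmp 10,12)
BLT top: taken
after AND r1, r1, r2: r1=23&10=2
after OR r4, r4, r2: r4=31|10=31
after LDR r1, [r3]: r1=M[212]=0
after OR r4, r4, r1: r4=31|0=31
after ADD r3, r3, #4: r3=212+4=216
after ADD r2, r2, #2: r2=10+2=12
CMP r2, #12  (cmp 12,12)
BLT top: not taken
after MUL r1, r4, #6: r1=31*6=186
halt.

186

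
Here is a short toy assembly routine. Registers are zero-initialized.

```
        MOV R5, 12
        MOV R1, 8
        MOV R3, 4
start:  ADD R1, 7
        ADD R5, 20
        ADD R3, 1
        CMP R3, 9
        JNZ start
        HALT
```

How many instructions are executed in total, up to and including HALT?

after MOV R5, 12: R5=12
after MOV R1, 8: R1=8
after MOV R3, 4: R3=4
after ADD R1, 7: R1=8+7=15
after ADD R5, 20: R5=12+20=32
after ADD R3, 1: R3=4+1=5
CMP R3, 9  (cmp 5,9)
JNZ start: taken
after ADD R1, 7: R1=15+7=22
after ADD R5, 20: R5=32+20=52
after ADD R3, 1: R3=5+1=6
CMP R3, 9  (cmp 6,9)
JNZ start: taken
after ADD R1, 7: R1=22+7=29
after ADD R5, 20: R5=52+20=72
after ADD R3, 1: R3=6+1=7
CMP R3, 9  (cmp 7,9)
JNZ start: taken
after ADD R1, 7: R1=29+7=36
after ADD R5, 20: R5=72+20=92
after ADD R3, 1: R3=7+1=8
CMP R3, 9  (cmp 8,9)
JNZ start: taken
after ADD R1, 7: R1=36+7=43
after ADD R5, 20: R5=92+20=112
after ADD R3, 1: R3=8+1=9
CMP R3, 9  (cmp 9,9)
JNZ start: not taken
halt.
Total executed instructions: 29.

29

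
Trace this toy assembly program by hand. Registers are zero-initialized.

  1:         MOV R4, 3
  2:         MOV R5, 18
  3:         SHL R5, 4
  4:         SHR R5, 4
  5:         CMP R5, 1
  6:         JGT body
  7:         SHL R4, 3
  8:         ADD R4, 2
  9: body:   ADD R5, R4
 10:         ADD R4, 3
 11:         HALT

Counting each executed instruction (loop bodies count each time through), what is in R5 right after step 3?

288

R4=3
R5=18
R5=18<<4=288
After step 3: R5 = 288.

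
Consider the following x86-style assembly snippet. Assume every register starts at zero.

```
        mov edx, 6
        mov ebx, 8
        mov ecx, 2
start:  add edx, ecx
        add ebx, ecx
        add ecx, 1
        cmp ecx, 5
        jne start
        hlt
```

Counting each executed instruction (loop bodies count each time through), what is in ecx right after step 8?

after mov edx, 6: edx=6
after mov ebx, 8: ebx=8
after mov ecx, 2: ecx=2
after add edx, ecx: edx=6+2=8
after add ebx, ecx: ebx=8+2=10
after add ecx, 1: ecx=2+1=3
cmp ecx, 5  (cmp 3,5)
jne start: taken
After step 8: ecx = 3.

3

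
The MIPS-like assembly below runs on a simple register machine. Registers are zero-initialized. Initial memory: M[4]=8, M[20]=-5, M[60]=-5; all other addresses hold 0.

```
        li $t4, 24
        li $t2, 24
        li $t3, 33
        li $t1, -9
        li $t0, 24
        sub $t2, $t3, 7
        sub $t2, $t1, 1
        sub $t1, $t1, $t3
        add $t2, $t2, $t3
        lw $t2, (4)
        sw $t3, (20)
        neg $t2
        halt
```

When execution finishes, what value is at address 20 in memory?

after li $t4, 24: $t4=24
after li $t2, 24: $t2=24
after li $t3, 33: $t3=33
after li $t1, -9: $t1=-9
after li $t0, 24: $t0=24
after sub $t2, $t3, 7: $t2=33-7=26
after sub $t2, $t1, 1: $t2=(-9)-1=-10
after sub $t1, $t1, $t3: $t1=(-9)-33=-42
after add $t2, $t2, $t3: $t2=(-10)+33=23
after lw $t2, (4): $t2=M[4]=8
sw $t3, (20) → M[20]=33
after neg $t2: $t2=-(8)=-8
halt.

33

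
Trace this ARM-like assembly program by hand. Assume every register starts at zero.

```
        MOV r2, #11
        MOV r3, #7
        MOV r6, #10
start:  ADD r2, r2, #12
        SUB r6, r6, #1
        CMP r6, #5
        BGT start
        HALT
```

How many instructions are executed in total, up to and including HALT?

r2=11
r3=7
r6=10
r2=11+12=23
r6=10-1=9
CMP r6, #5  (cmp 9,5)
BGT start: taken
r2=23+12=35
r6=9-1=8
CMP r6, #5  (cmp 8,5)
BGT start: taken
r2=35+12=47
r6=8-1=7
CMP r6, #5  (cmp 7,5)
BGT start: taken
r2=47+12=59
r6=7-1=6
CMP r6, #5  (cmp 6,5)
BGT start: taken
r2=59+12=71
r6=6-1=5
CMP r6, #5  (cmp 5,5)
BGT start: not taken
halt.
Total executed instructions: 24.

24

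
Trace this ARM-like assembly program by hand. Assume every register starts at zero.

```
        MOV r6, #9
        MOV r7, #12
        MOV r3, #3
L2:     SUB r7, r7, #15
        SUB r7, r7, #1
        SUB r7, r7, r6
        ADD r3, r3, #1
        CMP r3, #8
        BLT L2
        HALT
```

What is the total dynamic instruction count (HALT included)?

after MOV r6, #9: r6=9
after MOV r7, #12: r7=12
after MOV r3, #3: r3=3
after SUB r7, r7, #15: r7=12-15=-3
after SUB r7, r7, #1: r7=(-3)-1=-4
after SUB r7, r7, r6: r7=(-4)-9=-13
after ADD r3, r3, #1: r3=3+1=4
CMP r3, #8  (cmp 4,8)
BLT L2: taken
after SUB r7, r7, #15: r7=(-13)-15=-28
after SUB r7, r7, #1: r7=(-28)-1=-29
after SUB r7, r7, r6: r7=(-29)-9=-38
after ADD r3, r3, #1: r3=4+1=5
CMP r3, #8  (cmp 5,8)
BLT L2: taken
after SUB r7, r7, #15: r7=(-38)-15=-53
after SUB r7, r7, #1: r7=(-53)-1=-54
after SUB r7, r7, r6: r7=(-54)-9=-63
after ADD r3, r3, #1: r3=5+1=6
CMP r3, #8  (cmp 6,8)
BLT L2: taken
after SUB r7, r7, #15: r7=(-63)-15=-78
after SUB r7, r7, #1: r7=(-78)-1=-79
after SUB r7, r7, r6: r7=(-79)-9=-88
after ADD r3, r3, #1: r3=6+1=7
CMP r3, #8  (cmp 7,8)
BLT L2: taken
after SUB r7, r7, #15: r7=(-88)-15=-103
after SUB r7, r7, #1: r7=(-103)-1=-104
after SUB r7, r7, r6: r7=(-104)-9=-113
after ADD r3, r3, #1: r3=7+1=8
CMP r3, #8  (cmp 8,8)
BLT L2: not taken
halt.
Total executed instructions: 34.

34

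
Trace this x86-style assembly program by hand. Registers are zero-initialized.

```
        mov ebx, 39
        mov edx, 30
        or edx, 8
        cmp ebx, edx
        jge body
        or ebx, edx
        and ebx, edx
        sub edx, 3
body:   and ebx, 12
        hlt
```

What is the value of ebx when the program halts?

mov ebx, 39 → ebx=39
mov edx, 30 → edx=30
or edx, 8 → edx=30|8=30
cmp ebx, edx  (cmp 39,30)
jge body: taken
and ebx, 12 → ebx=39&12=4
halt.

4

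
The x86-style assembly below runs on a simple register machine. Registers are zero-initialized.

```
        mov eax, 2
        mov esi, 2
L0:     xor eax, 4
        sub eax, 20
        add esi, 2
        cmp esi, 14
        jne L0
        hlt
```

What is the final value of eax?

-94

after mov eax, 2: eax=2
after mov esi, 2: esi=2
after xor eax, 4: eax=2^4=6
after sub eax, 20: eax=6-20=-14
after add esi, 2: esi=2+2=4
cmp esi, 14  (cmp 4,14)
jne L0: taken
after xor eax, 4: eax=(-14)^4=-10
after sub eax, 20: eax=(-10)-20=-30
after add esi, 2: esi=4+2=6
cmp esi, 14  (cmp 6,14)
jne L0: taken
after xor eax, 4: eax=(-30)^4=-26
after sub eax, 20: eax=(-26)-20=-46
after add esi, 2: esi=6+2=8
cmp esi, 14  (cmp 8,14)
jne L0: taken
after xor eax, 4: eax=(-46)^4=-42
after sub eax, 20: eax=(-42)-20=-62
after add esi, 2: esi=8+2=10
cmp esi, 14  (cmp 10,14)
jne L0: taken
after xor eax, 4: eax=(-62)^4=-58
after sub eax, 20: eax=(-58)-20=-78
after add esi, 2: esi=10+2=12
cmp esi, 14  (cmp 12,14)
jne L0: taken
after xor eax, 4: eax=(-78)^4=-74
after sub eax, 20: eax=(-74)-20=-94
after add esi, 2: esi=12+2=14
cmp esi, 14  (cmp 14,14)
jne L0: not taken
halt.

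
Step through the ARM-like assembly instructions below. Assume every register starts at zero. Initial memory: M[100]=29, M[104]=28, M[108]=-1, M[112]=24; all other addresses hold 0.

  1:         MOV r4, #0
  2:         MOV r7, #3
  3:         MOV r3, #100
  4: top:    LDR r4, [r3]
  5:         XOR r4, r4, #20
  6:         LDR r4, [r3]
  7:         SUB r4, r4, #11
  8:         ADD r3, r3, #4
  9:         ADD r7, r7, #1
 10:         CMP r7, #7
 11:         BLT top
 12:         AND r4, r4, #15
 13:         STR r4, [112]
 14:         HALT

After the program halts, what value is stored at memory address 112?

13

r4=0
r7=3
r3=100
r4=M[100]=29
r4=29^20=9
r4=M[100]=29
r4=29-11=18
r3=100+4=104
r7=3+1=4
CMP r7, #7  (cmp 4,7)
BLT top: taken
r4=M[104]=28
r4=28^20=8
r4=M[104]=28
r4=28-11=17
r3=104+4=108
r7=4+1=5
CMP r7, #7  (cmp 5,7)
BLT top: taken
r4=M[108]=-1
r4=(-1)^20=-21
r4=M[108]=-1
r4=(-1)-11=-12
r3=108+4=112
r7=5+1=6
CMP r7, #7  (cmp 6,7)
BLT top: taken
r4=M[112]=24
r4=24^20=12
r4=M[112]=24
r4=24-11=13
r3=112+4=116
r7=6+1=7
CMP r7, #7  (cmp 7,7)
BLT top: not taken
r4=13&15=13
STR r4, [112] → M[112]=13
halt.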